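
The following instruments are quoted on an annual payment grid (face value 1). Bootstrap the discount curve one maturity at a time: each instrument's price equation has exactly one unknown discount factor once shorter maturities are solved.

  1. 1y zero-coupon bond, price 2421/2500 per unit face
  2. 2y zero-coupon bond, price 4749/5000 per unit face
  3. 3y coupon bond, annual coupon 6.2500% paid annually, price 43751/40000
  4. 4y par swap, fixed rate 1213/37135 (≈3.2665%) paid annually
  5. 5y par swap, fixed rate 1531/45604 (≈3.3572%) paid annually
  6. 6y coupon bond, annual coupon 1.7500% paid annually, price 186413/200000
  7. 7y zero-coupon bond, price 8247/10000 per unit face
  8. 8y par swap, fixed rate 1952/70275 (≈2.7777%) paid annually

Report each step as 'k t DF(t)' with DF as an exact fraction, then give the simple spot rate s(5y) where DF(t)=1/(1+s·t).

1 1 2421/2500
2 2 4749/5000
3 3 4583/5000
4 4 8787/10000
5 5 8469/10000
6 6 1047/1250
7 7 8247/10000
8 8 503/625
s(5y) = (1/(8469/10000) − 1)/(5) = 1531/42345 ≈ 3.6155%

step 1 [1y] zero: DF = P = 2421/2500 ≈ 0.968400
step 2 [2y] zero: DF = P = 4749/5000 ≈ 0.949800
step 3 [3y] bond c/1=1/16: DF=(43751/40000 − 1/16·(0.968400+0.949800))/(1+1/16) = 4583/5000 ≈ 0.916600
step 4 [4y] swap r/1=1213/37135: DF=(1 − 1213/37135·(0.968400+0.949800+0.916600))/(1+1213/37135) = 8787/10000 ≈ 0.878700
step 5 [5y] swap r/1=1531/45604: DF=(1 − 1531/45604·(0.968400+0.949800+0.916600+0.878700))/(1+1531/45604) = 8469/10000 ≈ 0.846900
step 6 [6y] bond c/1=7/400: DF=(186413/200000 − 7/400·(0.968400+0.949800+0.916600+0.878700+0.846900))/(1+7/400) = 1047/1250 ≈ 0.837600
step 7 [7y] zero: DF = P = 8247/10000 ≈ 0.824700
step 8 [8y] swap r/1=1952/70275: DF=(1 − 1952/70275·(0.968400+0.949800+0.916600+0.878700+0.846900+0.837600+0.824700))/(1+1952/70275) = 503/625 ≈ 0.804800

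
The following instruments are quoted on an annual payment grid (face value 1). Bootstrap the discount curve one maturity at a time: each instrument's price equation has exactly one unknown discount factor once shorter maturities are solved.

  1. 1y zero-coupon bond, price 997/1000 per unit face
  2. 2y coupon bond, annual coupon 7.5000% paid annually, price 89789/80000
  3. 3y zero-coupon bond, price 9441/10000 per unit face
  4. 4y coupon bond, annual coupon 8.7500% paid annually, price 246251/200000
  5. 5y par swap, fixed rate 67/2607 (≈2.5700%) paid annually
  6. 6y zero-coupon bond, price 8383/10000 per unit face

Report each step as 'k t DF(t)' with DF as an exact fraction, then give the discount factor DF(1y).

step 1 [1y] zero: DF = P = 997/1000 ≈ 0.997000
step 2 [2y] bond c/1=3/40: DF=(89789/80000 − 3/40·(0.997000))/(1+3/40) = 1949/2000 ≈ 0.974500
step 3 [3y] zero: DF = P = 9441/10000 ≈ 0.944100
step 4 [4y] bond c/1=7/80: DF=(246251/200000 − 7/80·(0.997000+0.974500+0.944100))/(1+7/80) = 561/625 ≈ 0.897600
step 5 [5y] swap r/1=67/2607: DF=(1 − 67/2607·(0.997000+0.974500+0.944100+0.897600))/(1+67/2607) = 4397/5000 ≈ 0.879400
step 6 [6y] zero: DF = P = 8383/10000 ≈ 0.838300

1 1 997/1000
2 2 1949/2000
3 3 9441/10000
4 4 561/625
5 5 4397/5000
6 6 8383/10000
DF(1y) = 997/1000 ≈ 0.997000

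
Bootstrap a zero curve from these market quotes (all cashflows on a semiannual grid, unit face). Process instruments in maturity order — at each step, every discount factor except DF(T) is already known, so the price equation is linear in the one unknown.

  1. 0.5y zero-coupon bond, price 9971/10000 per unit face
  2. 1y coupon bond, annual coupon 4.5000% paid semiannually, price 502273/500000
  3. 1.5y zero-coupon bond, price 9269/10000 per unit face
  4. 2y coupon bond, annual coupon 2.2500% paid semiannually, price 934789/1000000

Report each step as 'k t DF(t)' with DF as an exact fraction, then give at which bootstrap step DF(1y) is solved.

1 1/2 9971/10000
2 1 1921/2000
3 3/2 9269/10000
4 2 8923/10000
DF(1y) is solved at step 2

step 1 [0.5y] zero: DF = P = 9971/10000 ≈ 0.997100
step 2 [1y] bond c/2=9/400: DF=(502273/500000 − 9/400·(0.997100))/(1+9/400) = 1921/2000 ≈ 0.960500
step 3 [1.5y] zero: DF = P = 9269/10000 ≈ 0.926900
step 4 [2y] bond c/2=9/800: DF=(934789/1000000 − 9/800·(0.997100+0.960500+0.926900))/(1+9/800) = 8923/10000 ≈ 0.892300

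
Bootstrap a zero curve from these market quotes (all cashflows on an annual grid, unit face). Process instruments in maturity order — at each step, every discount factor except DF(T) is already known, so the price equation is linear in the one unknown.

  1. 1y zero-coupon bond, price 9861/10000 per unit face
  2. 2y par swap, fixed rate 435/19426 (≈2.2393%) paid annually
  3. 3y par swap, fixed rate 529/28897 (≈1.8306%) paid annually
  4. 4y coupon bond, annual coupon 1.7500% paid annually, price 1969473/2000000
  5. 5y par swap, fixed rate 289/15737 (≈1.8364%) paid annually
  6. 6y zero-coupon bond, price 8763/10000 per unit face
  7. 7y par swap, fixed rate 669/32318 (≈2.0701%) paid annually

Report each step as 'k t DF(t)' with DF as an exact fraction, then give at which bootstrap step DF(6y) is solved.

1 1 9861/10000
2 2 1913/2000
3 3 9471/10000
4 4 9181/10000
5 5 9133/10000
6 6 8763/10000
7 7 4331/5000
DF(6y) is solved at step 6

step 1 [1y] zero: DF = P = 9861/10000 ≈ 0.986100
step 2 [2y] swap r/1=435/19426: DF=(1 − 435/19426·(0.986100))/(1+435/19426) = 1913/2000 ≈ 0.956500
step 3 [3y] swap r/1=529/28897: DF=(1 − 529/28897·(0.986100+0.956500))/(1+529/28897) = 9471/10000 ≈ 0.947100
step 4 [4y] bond c/1=7/400: DF=(1969473/2000000 − 7/400·(0.986100+0.956500+0.947100))/(1+7/400) = 9181/10000 ≈ 0.918100
step 5 [5y] swap r/1=289/15737: DF=(1 − 289/15737·(0.986100+0.956500+0.947100+0.918100))/(1+289/15737) = 9133/10000 ≈ 0.913300
step 6 [6y] zero: DF = P = 8763/10000 ≈ 0.876300
step 7 [7y] swap r/1=669/32318: DF=(1 − 669/32318·(0.986100+0.956500+0.947100+0.918100+0.913300+0.876300))/(1+669/32318) = 4331/5000 ≈ 0.866200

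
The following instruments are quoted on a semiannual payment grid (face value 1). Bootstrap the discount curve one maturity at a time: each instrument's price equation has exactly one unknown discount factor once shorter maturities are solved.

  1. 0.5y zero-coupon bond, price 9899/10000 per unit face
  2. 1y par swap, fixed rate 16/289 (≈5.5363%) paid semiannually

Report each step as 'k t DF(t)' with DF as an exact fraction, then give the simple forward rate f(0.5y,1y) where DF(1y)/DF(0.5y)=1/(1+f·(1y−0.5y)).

step 1 [0.5y] zero: DF = P = 9899/10000 ≈ 0.989900
step 2 [1y] swap r/2=8/289: DF=(1 − 8/289·(0.989900))/(1+8/289) = 1183/1250 ≈ 0.946400

1 1/2 9899/10000
2 1 1183/1250
f(0.5y,1y) = ((9899/10000)/(1183/1250) − 1)/(1/2) = 435/4732 ≈ 9.1927%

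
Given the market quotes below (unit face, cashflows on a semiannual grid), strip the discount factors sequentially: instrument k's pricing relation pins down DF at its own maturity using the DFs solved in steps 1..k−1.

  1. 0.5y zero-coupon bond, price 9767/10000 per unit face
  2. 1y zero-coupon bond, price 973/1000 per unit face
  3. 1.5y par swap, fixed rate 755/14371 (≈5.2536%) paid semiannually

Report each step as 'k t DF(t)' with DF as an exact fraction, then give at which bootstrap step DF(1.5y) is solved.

step 1 [0.5y] zero: DF = P = 9767/10000 ≈ 0.976700
step 2 [1y] zero: DF = P = 973/1000 ≈ 0.973000
step 3 [1.5y] swap r/2=755/28742: DF=(1 − 755/28742·(0.976700+0.973000))/(1+755/28742) = 1849/2000 ≈ 0.924500

1 1/2 9767/10000
2 1 973/1000
3 3/2 1849/2000
DF(1.5y) is solved at step 3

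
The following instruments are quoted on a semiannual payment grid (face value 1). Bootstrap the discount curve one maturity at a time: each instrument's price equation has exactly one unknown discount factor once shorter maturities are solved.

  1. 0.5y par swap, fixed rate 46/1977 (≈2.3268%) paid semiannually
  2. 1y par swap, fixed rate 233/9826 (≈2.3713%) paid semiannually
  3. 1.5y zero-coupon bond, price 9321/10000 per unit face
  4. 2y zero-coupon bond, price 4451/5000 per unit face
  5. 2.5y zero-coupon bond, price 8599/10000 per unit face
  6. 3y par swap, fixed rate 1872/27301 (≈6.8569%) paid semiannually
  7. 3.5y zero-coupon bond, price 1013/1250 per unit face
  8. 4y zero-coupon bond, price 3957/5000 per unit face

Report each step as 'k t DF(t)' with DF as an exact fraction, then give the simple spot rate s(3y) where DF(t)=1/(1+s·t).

step 1 [0.5y] swap r/2=23/1977: DF=(1 − 23/1977·(0))/(1+23/1977) = 1977/2000 ≈ 0.988500
step 2 [1y] swap r/2=233/19652: DF=(1 − 233/19652·(0.988500))/(1+233/19652) = 9767/10000 ≈ 0.976700
step 3 [1.5y] zero: DF = P = 9321/10000 ≈ 0.932100
step 4 [2y] zero: DF = P = 4451/5000 ≈ 0.890200
step 5 [2.5y] zero: DF = P = 8599/10000 ≈ 0.859900
step 6 [3y] swap r/2=936/27301: DF=(1 − 936/27301·(0.988500+0.976700+0.932100+0.890200+0.859900))/(1+936/27301) = 508/625 ≈ 0.812800
step 7 [3.5y] zero: DF = P = 1013/1250 ≈ 0.810400
step 8 [4y] zero: DF = P = 3957/5000 ≈ 0.791400

1 1/2 1977/2000
2 1 9767/10000
3 3/2 9321/10000
4 2 4451/5000
5 5/2 8599/10000
6 3 508/625
7 7/2 1013/1250
8 4 3957/5000
s(3y) = (1/(508/625) − 1)/(3) = 39/508 ≈ 7.6772%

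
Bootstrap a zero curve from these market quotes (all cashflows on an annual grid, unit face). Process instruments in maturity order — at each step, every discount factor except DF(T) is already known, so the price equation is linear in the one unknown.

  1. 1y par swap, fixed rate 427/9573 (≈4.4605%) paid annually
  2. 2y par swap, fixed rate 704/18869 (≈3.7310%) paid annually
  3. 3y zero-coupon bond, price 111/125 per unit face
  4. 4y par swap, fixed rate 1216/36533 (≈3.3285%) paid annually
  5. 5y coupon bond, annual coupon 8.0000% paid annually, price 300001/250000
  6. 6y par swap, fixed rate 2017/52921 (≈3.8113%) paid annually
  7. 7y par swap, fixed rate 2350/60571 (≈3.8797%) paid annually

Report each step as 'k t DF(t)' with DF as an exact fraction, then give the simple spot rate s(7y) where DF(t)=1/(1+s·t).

step 1 [1y] swap r/1=427/9573: DF=(1 − 427/9573·(0))/(1+427/9573) = 9573/10000 ≈ 0.957300
step 2 [2y] swap r/1=704/18869: DF=(1 − 704/18869·(0.957300))/(1+704/18869) = 581/625 ≈ 0.929600
step 3 [3y] zero: DF = P = 111/125 ≈ 0.888000
step 4 [4y] swap r/1=1216/36533: DF=(1 − 1216/36533·(0.957300+0.929600+0.888000))/(1+1216/36533) = 549/625 ≈ 0.878400
step 5 [5y] bond c/1=2/25: DF=(300001/250000 − 2/25·(0.957300+0.929600+0.888000+0.878400))/(1+2/25) = 1681/2000 ≈ 0.840500
step 6 [6y] swap r/1=2017/52921: DF=(1 − 2017/52921·(0.957300+0.929600+0.888000+0.878400+0.840500))/(1+2017/52921) = 7983/10000 ≈ 0.798300
step 7 [7y] swap r/1=2350/60571: DF=(1 − 2350/60571·(0.957300+0.929600+0.888000+0.878400+0.840500+0.798300))/(1+2350/60571) = 153/200 ≈ 0.765000

1 1 9573/10000
2 2 581/625
3 3 111/125
4 4 549/625
5 5 1681/2000
6 6 7983/10000
7 7 153/200
s(7y) = (1/(153/200) − 1)/(7) = 47/1071 ≈ 4.3884%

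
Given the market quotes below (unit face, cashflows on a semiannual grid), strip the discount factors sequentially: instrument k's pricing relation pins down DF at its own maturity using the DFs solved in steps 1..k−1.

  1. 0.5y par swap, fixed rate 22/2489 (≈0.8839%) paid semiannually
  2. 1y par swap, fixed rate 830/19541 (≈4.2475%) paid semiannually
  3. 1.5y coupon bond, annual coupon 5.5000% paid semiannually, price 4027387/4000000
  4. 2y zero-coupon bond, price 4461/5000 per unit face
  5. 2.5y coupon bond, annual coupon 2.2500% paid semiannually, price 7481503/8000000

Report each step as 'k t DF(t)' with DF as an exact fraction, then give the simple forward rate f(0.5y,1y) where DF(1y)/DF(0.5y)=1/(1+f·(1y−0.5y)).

1 1/2 2489/2500
2 1 1917/2000
3 3/2 2319/2500
4 2 4461/5000
5 5/2 2207/2500
f(0.5y,1y) = ((2489/2500)/(1917/2000) − 1)/(1/2) = 742/9585 ≈ 7.7413%

step 1 [0.5y] swap r/2=11/2489: DF=(1 − 11/2489·(0))/(1+11/2489) = 2489/2500 ≈ 0.995600
step 2 [1y] swap r/2=415/19541: DF=(1 − 415/19541·(0.995600))/(1+415/19541) = 1917/2000 ≈ 0.958500
step 3 [1.5y] bond c/2=11/400: DF=(4027387/4000000 − 11/400·(0.995600+0.958500))/(1+11/400) = 2319/2500 ≈ 0.927600
step 4 [2y] zero: DF = P = 4461/5000 ≈ 0.892200
step 5 [2.5y] bond c/2=9/800: DF=(7481503/8000000 − 9/800·(0.995600+0.958500+0.927600+0.892200))/(1+9/800) = 2207/2500 ≈ 0.882800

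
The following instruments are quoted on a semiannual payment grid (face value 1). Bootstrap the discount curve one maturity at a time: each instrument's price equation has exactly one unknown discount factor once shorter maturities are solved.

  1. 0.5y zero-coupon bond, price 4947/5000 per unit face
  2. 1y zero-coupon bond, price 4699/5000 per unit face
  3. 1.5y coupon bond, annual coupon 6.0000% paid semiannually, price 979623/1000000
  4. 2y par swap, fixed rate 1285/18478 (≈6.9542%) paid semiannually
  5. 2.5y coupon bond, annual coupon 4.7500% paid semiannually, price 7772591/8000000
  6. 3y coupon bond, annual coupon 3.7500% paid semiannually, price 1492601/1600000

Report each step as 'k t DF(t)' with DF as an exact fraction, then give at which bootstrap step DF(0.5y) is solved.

1 1/2 4947/5000
2 1 4699/5000
3 3/2 8949/10000
4 2 1743/2000
5 5/2 8633/10000
6 3 4159/5000
DF(0.5y) is solved at step 1

step 1 [0.5y] zero: DF = P = 4947/5000 ≈ 0.989400
step 2 [1y] zero: DF = P = 4699/5000 ≈ 0.939800
step 3 [1.5y] bond c/2=3/100: DF=(979623/1000000 − 3/100·(0.989400+0.939800))/(1+3/100) = 8949/10000 ≈ 0.894900
step 4 [2y] swap r/2=1285/36956: DF=(1 − 1285/36956·(0.989400+0.939800+0.894900))/(1+1285/36956) = 1743/2000 ≈ 0.871500
step 5 [2.5y] bond c/2=19/800: DF=(7772591/8000000 − 19/800·(0.989400+0.939800+0.894900+0.871500))/(1+19/800) = 8633/10000 ≈ 0.863300
step 6 [3y] bond c/2=3/160: DF=(1492601/1600000 − 3/160·(0.989400+0.939800+0.894900+0.871500+0.863300))/(1+3/160) = 4159/5000 ≈ 0.831800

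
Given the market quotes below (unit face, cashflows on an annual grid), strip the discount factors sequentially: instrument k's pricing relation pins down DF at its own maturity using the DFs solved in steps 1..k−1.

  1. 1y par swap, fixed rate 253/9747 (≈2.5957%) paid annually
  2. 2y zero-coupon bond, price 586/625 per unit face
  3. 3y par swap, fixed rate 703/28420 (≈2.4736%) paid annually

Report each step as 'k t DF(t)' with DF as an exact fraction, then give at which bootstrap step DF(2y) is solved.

1 1 9747/10000
2 2 586/625
3 3 9297/10000
DF(2y) is solved at step 2

step 1 [1y] swap r/1=253/9747: DF=(1 − 253/9747·(0))/(1+253/9747) = 9747/10000 ≈ 0.974700
step 2 [2y] zero: DF = P = 586/625 ≈ 0.937600
step 3 [3y] swap r/1=703/28420: DF=(1 − 703/28420·(0.974700+0.937600))/(1+703/28420) = 9297/10000 ≈ 0.929700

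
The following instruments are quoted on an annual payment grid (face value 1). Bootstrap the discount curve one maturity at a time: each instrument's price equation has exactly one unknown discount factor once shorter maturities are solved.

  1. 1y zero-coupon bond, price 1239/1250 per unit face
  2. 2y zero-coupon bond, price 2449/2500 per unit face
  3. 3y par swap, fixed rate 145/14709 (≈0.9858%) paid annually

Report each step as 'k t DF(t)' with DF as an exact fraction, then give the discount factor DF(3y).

1 1 1239/1250
2 2 2449/2500
3 3 971/1000
DF(3y) = 971/1000 ≈ 0.971000

step 1 [1y] zero: DF = P = 1239/1250 ≈ 0.991200
step 2 [2y] zero: DF = P = 2449/2500 ≈ 0.979600
step 3 [3y] swap r/1=145/14709: DF=(1 − 145/14709·(0.991200+0.979600))/(1+145/14709) = 971/1000 ≈ 0.971000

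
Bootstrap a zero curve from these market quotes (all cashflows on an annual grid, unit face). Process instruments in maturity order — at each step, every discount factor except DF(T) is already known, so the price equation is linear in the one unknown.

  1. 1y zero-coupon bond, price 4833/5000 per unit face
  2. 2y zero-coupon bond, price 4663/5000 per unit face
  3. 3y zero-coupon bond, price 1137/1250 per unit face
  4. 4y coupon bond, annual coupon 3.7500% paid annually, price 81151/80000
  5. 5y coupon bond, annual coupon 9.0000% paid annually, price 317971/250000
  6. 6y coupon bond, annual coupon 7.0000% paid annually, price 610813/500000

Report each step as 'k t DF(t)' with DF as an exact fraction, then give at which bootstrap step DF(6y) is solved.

1 1 4833/5000
2 2 4663/5000
3 3 1137/1250
4 4 4381/5000
5 5 4313/5000
6 6 4221/5000
DF(6y) is solved at step 6

step 1 [1y] zero: DF = P = 4833/5000 ≈ 0.966600
step 2 [2y] zero: DF = P = 4663/5000 ≈ 0.932600
step 3 [3y] zero: DF = P = 1137/1250 ≈ 0.909600
step 4 [4y] bond c/1=3/80: DF=(81151/80000 − 3/80·(0.966600+0.932600+0.909600))/(1+3/80) = 4381/5000 ≈ 0.876200
step 5 [5y] bond c/1=9/100: DF=(317971/250000 − 9/100·(0.966600+0.932600+0.909600+0.876200))/(1+9/100) = 4313/5000 ≈ 0.862600
step 6 [6y] bond c/1=7/100: DF=(610813/500000 − 7/100·(0.966600+0.932600+0.909600+0.876200+0.862600))/(1+7/100) = 4221/5000 ≈ 0.844200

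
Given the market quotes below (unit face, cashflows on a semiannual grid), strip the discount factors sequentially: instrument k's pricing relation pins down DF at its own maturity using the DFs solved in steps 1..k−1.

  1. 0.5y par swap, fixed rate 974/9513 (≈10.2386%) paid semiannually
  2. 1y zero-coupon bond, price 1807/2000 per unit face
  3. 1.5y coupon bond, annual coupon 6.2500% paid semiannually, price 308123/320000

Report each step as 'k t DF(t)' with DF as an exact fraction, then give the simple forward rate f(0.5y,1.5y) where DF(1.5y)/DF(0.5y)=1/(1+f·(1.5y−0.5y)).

step 1 [0.5y] swap r/2=487/9513: DF=(1 − 487/9513·(0))/(1+487/9513) = 9513/10000 ≈ 0.951300
step 2 [1y] zero: DF = P = 1807/2000 ≈ 0.903500
step 3 [1.5y] bond c/2=1/32: DF=(308123/320000 − 1/32·(0.951300+0.903500))/(1+1/32) = 351/400 ≈ 0.877500

1 1/2 9513/10000
2 1 1807/2000
3 3/2 351/400
f(0.5y,1.5y) = ((9513/10000)/(351/400) − 1)/(1) = 82/975 ≈ 8.4103%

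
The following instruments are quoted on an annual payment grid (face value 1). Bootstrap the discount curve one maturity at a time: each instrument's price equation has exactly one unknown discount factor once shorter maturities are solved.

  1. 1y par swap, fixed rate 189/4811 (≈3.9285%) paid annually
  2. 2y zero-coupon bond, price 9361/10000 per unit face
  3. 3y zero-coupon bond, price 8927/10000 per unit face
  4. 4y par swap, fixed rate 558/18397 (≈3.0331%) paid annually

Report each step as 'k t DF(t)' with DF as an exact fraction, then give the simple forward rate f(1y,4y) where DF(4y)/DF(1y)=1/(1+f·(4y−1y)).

1 1 4811/5000
2 2 9361/10000
3 3 8927/10000
4 4 2221/2500
f(1y,4y) = ((4811/5000)/(2221/2500) − 1)/(3) = 123/4442 ≈ 2.7690%

step 1 [1y] swap r/1=189/4811: DF=(1 − 189/4811·(0))/(1+189/4811) = 4811/5000 ≈ 0.962200
step 2 [2y] zero: DF = P = 9361/10000 ≈ 0.936100
step 3 [3y] zero: DF = P = 8927/10000 ≈ 0.892700
step 4 [4y] swap r/1=558/18397: DF=(1 − 558/18397·(0.962200+0.936100+0.892700))/(1+558/18397) = 2221/2500 ≈ 0.888400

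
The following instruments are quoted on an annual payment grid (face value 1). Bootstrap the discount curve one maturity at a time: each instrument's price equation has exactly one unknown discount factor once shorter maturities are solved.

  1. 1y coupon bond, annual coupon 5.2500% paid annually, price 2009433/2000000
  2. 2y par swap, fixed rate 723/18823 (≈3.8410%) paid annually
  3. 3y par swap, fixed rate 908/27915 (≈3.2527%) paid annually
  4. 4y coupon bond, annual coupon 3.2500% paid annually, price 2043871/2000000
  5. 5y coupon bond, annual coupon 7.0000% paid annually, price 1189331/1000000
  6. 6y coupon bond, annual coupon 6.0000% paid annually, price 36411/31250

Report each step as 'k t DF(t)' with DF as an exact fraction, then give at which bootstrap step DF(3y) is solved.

step 1 [1y] bond c/1=21/400: DF=(2009433/2000000 − 21/400·(0))/(1+21/400) = 4773/5000 ≈ 0.954600
step 2 [2y] swap r/1=723/18823: DF=(1 − 723/18823·(0.954600))/(1+723/18823) = 9277/10000 ≈ 0.927700
step 3 [3y] swap r/1=908/27915: DF=(1 − 908/27915·(0.954600+0.927700))/(1+908/27915) = 2273/2500 ≈ 0.909200
step 4 [4y] bond c/1=13/400: DF=(2043871/2000000 − 13/400·(0.954600+0.927700+0.909200))/(1+13/400) = 9019/10000 ≈ 0.901900
step 5 [5y] bond c/1=7/100: DF=(1189331/1000000 − 7/100·(0.954600+0.927700+0.909200+0.901900))/(1+7/100) = 8699/10000 ≈ 0.869900
step 6 [6y] bond c/1=3/50: DF=(36411/31250 − 3/50·(0.954600+0.927700+0.909200+0.901900+0.869900))/(1+3/50) = 8409/10000 ≈ 0.840900

1 1 4773/5000
2 2 9277/10000
3 3 2273/2500
4 4 9019/10000
5 5 8699/10000
6 6 8409/10000
DF(3y) is solved at step 3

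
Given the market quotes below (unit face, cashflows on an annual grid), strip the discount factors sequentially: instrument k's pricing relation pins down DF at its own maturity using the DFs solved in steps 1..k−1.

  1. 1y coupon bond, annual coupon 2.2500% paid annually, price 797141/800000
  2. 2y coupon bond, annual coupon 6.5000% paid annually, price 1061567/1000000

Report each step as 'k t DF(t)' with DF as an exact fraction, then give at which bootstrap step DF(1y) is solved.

step 1 [1y] bond c/1=9/400: DF=(797141/800000 − 9/400·(0))/(1+9/400) = 1949/2000 ≈ 0.974500
step 2 [2y] bond c/1=13/200: DF=(1061567/1000000 − 13/200·(0.974500))/(1+13/200) = 9373/10000 ≈ 0.937300

1 1 1949/2000
2 2 9373/10000
DF(1y) is solved at step 1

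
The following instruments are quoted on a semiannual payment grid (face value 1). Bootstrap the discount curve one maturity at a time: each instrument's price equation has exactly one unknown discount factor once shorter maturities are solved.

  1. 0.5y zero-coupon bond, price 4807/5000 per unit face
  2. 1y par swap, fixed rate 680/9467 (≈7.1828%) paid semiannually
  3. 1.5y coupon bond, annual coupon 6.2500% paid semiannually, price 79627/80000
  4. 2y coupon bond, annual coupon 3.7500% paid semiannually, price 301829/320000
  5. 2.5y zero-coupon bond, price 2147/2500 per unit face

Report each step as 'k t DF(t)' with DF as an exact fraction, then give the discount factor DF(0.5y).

step 1 [0.5y] zero: DF = P = 4807/5000 ≈ 0.961400
step 2 [1y] swap r/2=340/9467: DF=(1 − 340/9467·(0.961400))/(1+340/9467) = 233/250 ≈ 0.932000
step 3 [1.5y] bond c/2=1/32: DF=(79627/80000 − 1/32·(0.961400+0.932000))/(1+1/32) = 4539/5000 ≈ 0.907800
step 4 [2y] bond c/2=3/160: DF=(301829/320000 − 3/160·(0.961400+0.932000+0.907800))/(1+3/160) = 8743/10000 ≈ 0.874300
step 5 [2.5y] zero: DF = P = 2147/2500 ≈ 0.858800

1 1/2 4807/5000
2 1 233/250
3 3/2 4539/5000
4 2 8743/10000
5 5/2 2147/2500
DF(0.5y) = 4807/5000 ≈ 0.961400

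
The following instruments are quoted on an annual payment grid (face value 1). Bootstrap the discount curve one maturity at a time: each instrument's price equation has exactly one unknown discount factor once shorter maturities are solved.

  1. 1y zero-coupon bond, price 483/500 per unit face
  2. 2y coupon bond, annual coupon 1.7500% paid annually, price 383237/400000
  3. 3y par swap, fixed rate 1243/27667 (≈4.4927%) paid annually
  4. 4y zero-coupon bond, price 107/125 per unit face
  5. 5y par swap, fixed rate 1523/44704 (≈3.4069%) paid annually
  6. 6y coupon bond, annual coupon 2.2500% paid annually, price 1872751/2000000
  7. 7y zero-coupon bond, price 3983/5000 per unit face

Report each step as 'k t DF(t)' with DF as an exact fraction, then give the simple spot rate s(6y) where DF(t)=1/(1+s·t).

1 1 483/500
2 2 37/40
3 3 8757/10000
4 4 107/125
5 5 8477/10000
6 6 4087/5000
7 7 3983/5000
s(6y) = (1/(4087/5000) − 1)/(6) = 913/24522 ≈ 3.7232%

step 1 [1y] zero: DF = P = 483/500 ≈ 0.966000
step 2 [2y] bond c/1=7/400: DF=(383237/400000 − 7/400·(0.966000))/(1+7/400) = 37/40 ≈ 0.925000
step 3 [3y] swap r/1=1243/27667: DF=(1 − 1243/27667·(0.966000+0.925000))/(1+1243/27667) = 8757/10000 ≈ 0.875700
step 4 [4y] zero: DF = P = 107/125 ≈ 0.856000
step 5 [5y] swap r/1=1523/44704: DF=(1 − 1523/44704·(0.966000+0.925000+0.875700+0.856000))/(1+1523/44704) = 8477/10000 ≈ 0.847700
step 6 [6y] bond c/1=9/400: DF=(1872751/2000000 − 9/400·(0.966000+0.925000+0.875700+0.856000+0.847700))/(1+9/400) = 4087/5000 ≈ 0.817400
step 7 [7y] zero: DF = P = 3983/5000 ≈ 0.796600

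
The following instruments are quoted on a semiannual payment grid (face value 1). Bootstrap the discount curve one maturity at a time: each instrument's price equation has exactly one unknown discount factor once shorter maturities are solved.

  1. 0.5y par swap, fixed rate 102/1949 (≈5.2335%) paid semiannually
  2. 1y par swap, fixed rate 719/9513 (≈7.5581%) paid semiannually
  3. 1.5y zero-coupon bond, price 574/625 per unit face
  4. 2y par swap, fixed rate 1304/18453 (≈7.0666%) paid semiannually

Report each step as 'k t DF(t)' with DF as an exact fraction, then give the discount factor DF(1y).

1 1/2 1949/2000
2 1 9281/10000
3 3/2 574/625
4 2 1087/1250
DF(1y) = 9281/10000 ≈ 0.928100

step 1 [0.5y] swap r/2=51/1949: DF=(1 − 51/1949·(0))/(1+51/1949) = 1949/2000 ≈ 0.974500
step 2 [1y] swap r/2=719/19026: DF=(1 − 719/19026·(0.974500))/(1+719/19026) = 9281/10000 ≈ 0.928100
step 3 [1.5y] zero: DF = P = 574/625 ≈ 0.918400
step 4 [2y] swap r/2=652/18453: DF=(1 − 652/18453·(0.974500+0.928100+0.918400))/(1+652/18453) = 1087/1250 ≈ 0.869600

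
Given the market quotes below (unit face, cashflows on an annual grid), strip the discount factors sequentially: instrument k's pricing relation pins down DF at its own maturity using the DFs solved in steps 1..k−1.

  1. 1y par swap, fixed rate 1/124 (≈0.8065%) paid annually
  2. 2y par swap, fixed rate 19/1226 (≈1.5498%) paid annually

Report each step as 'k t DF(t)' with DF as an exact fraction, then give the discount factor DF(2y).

1 1 124/125
2 2 606/625
DF(2y) = 606/625 ≈ 0.969600

step 1 [1y] swap r/1=1/124: DF=(1 − 1/124·(0))/(1+1/124) = 124/125 ≈ 0.992000
step 2 [2y] swap r/1=19/1226: DF=(1 − 19/1226·(0.992000))/(1+19/1226) = 606/625 ≈ 0.969600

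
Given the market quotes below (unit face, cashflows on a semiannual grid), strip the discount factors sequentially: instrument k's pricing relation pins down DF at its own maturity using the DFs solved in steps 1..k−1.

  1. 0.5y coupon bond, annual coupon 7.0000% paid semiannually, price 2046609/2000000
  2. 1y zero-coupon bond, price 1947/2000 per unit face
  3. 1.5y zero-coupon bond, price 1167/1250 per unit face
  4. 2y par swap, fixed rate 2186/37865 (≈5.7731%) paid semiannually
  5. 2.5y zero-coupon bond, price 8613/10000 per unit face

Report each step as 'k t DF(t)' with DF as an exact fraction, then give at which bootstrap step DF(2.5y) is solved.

1 1/2 9887/10000
2 1 1947/2000
3 3/2 1167/1250
4 2 8907/10000
5 5/2 8613/10000
DF(2.5y) is solved at step 5

step 1 [0.5y] bond c/2=7/200: DF=(2046609/2000000 − 7/200·(0))/(1+7/200) = 9887/10000 ≈ 0.988700
step 2 [1y] zero: DF = P = 1947/2000 ≈ 0.973500
step 3 [1.5y] zero: DF = P = 1167/1250 ≈ 0.933600
step 4 [2y] swap r/2=1093/37865: DF=(1 − 1093/37865·(0.988700+0.973500+0.933600))/(1+1093/37865) = 8907/10000 ≈ 0.890700
step 5 [2.5y] zero: DF = P = 8613/10000 ≈ 0.861300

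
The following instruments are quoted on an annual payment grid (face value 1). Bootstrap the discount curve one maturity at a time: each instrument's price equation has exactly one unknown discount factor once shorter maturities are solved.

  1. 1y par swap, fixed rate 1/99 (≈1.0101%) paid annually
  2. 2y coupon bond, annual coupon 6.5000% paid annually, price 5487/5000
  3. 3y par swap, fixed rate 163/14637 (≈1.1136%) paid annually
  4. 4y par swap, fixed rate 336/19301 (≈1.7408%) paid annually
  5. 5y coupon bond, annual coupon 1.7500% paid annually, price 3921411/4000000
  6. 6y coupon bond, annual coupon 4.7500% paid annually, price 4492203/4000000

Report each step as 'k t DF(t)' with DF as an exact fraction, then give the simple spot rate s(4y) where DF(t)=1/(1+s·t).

1 1 99/100
2 2 97/100
3 3 4837/5000
4 4 583/625
5 5 8971/10000
6 6 2141/2500
s(4y) = (1/(583/625) − 1)/(4) = 21/1166 ≈ 1.8010%

step 1 [1y] swap r/1=1/99: DF=(1 − 1/99·(0))/(1+1/99) = 99/100 ≈ 0.990000
step 2 [2y] bond c/1=13/200: DF=(5487/5000 − 13/200·(0.990000))/(1+13/200) = 97/100 ≈ 0.970000
step 3 [3y] swap r/1=163/14637: DF=(1 − 163/14637·(0.990000+0.970000))/(1+163/14637) = 4837/5000 ≈ 0.967400
step 4 [4y] swap r/1=336/19301: DF=(1 − 336/19301·(0.990000+0.970000+0.967400))/(1+336/19301) = 583/625 ≈ 0.932800
step 5 [5y] bond c/1=7/400: DF=(3921411/4000000 − 7/400·(0.990000+0.970000+0.967400+0.932800))/(1+7/400) = 8971/10000 ≈ 0.897100
step 6 [6y] bond c/1=19/400: DF=(4492203/4000000 − 19/400·(0.990000+0.970000+0.967400+0.932800+0.897100))/(1+19/400) = 2141/2500 ≈ 0.856400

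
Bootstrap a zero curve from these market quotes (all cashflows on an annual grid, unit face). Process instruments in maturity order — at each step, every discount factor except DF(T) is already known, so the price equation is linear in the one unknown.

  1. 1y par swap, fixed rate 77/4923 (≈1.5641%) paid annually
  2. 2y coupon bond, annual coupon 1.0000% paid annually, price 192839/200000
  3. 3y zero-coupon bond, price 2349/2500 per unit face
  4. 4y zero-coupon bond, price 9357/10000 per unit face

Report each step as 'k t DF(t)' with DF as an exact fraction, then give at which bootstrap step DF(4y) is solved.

1 1 4923/5000
2 2 9449/10000
3 3 2349/2500
4 4 9357/10000
DF(4y) is solved at step 4

step 1 [1y] swap r/1=77/4923: DF=(1 − 77/4923·(0))/(1+77/4923) = 4923/5000 ≈ 0.984600
step 2 [2y] bond c/1=1/100: DF=(192839/200000 − 1/100·(0.984600))/(1+1/100) = 9449/10000 ≈ 0.944900
step 3 [3y] zero: DF = P = 2349/2500 ≈ 0.939600
step 4 [4y] zero: DF = P = 9357/10000 ≈ 0.935700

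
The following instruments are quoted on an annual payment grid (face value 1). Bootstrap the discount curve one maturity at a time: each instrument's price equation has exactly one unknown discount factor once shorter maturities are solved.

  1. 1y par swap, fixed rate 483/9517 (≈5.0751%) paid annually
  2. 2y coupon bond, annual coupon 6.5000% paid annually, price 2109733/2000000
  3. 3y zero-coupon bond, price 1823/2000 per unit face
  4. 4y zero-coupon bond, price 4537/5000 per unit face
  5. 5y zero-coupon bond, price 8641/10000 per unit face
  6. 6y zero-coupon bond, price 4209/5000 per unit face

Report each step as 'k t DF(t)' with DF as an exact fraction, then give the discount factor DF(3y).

step 1 [1y] swap r/1=483/9517: DF=(1 − 483/9517·(0))/(1+483/9517) = 9517/10000 ≈ 0.951700
step 2 [2y] bond c/1=13/200: DF=(2109733/2000000 − 13/200·(0.951700))/(1+13/200) = 2331/2500 ≈ 0.932400
step 3 [3y] zero: DF = P = 1823/2000 ≈ 0.911500
step 4 [4y] zero: DF = P = 4537/5000 ≈ 0.907400
step 5 [5y] zero: DF = P = 8641/10000 ≈ 0.864100
step 6 [6y] zero: DF = P = 4209/5000 ≈ 0.841800

1 1 9517/10000
2 2 2331/2500
3 3 1823/2000
4 4 4537/5000
5 5 8641/10000
6 6 4209/5000
DF(3y) = 1823/2000 ≈ 0.911500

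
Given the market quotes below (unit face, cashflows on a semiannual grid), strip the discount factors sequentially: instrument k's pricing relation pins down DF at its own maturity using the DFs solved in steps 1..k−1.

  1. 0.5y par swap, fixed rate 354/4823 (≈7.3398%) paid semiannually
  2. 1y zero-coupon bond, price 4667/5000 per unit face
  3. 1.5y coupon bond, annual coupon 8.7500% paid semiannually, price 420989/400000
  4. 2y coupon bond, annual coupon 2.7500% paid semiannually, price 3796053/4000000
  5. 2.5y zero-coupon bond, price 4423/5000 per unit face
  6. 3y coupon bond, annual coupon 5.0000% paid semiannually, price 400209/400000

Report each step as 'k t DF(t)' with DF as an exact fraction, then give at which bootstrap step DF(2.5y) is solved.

step 1 [0.5y] swap r/2=177/4823: DF=(1 − 177/4823·(0))/(1+177/4823) = 4823/5000 ≈ 0.964600
step 2 [1y] zero: DF = P = 4667/5000 ≈ 0.933400
step 3 [1.5y] bond c/2=7/160: DF=(420989/400000 − 7/160·(0.964600+0.933400))/(1+7/160) = 1161/1250 ≈ 0.928800
step 4 [2y] bond c/2=11/800: DF=(3796053/4000000 − 11/800·(0.964600+0.933400+0.928800))/(1+11/800) = 4489/5000 ≈ 0.897800
step 5 [2.5y] zero: DF = P = 4423/5000 ≈ 0.884600
step 6 [3y] bond c/2=1/40: DF=(400209/400000 − 1/40·(0.964600+0.933400+0.928800+0.897800+0.884600))/(1+1/40) = 8637/10000 ≈ 0.863700

1 1/2 4823/5000
2 1 4667/5000
3 3/2 1161/1250
4 2 4489/5000
5 5/2 4423/5000
6 3 8637/10000
DF(2.5y) is solved at step 5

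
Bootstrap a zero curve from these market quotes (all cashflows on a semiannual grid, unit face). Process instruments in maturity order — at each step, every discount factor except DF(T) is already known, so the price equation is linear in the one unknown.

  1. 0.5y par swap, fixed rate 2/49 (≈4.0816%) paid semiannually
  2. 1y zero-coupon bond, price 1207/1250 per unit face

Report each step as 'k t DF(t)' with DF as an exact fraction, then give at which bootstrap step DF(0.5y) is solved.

1 1/2 49/50
2 1 1207/1250
DF(0.5y) is solved at step 1

step 1 [0.5y] swap r/2=1/49: DF=(1 − 1/49·(0))/(1+1/49) = 49/50 ≈ 0.980000
step 2 [1y] zero: DF = P = 1207/1250 ≈ 0.965600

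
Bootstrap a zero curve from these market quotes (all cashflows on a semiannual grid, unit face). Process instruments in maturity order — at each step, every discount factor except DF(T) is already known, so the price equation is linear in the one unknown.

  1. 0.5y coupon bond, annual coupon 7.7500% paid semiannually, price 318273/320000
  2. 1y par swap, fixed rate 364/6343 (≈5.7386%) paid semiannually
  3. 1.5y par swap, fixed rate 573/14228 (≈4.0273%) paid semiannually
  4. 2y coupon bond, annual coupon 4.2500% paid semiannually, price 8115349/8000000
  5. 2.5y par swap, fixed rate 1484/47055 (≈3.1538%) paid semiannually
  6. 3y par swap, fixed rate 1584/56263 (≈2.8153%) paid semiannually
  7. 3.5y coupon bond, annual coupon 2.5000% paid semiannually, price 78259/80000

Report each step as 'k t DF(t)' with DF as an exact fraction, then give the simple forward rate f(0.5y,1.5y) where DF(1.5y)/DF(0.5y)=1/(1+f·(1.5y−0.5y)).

1 1/2 383/400
2 1 4727/5000
3 3/2 9427/10000
4 2 9341/10000
5 5/2 4629/5000
6 3 1151/1250
7 7/2 8967/10000
f(0.5y,1.5y) = ((383/400)/(9427/10000) − 1)/(1) = 148/9427 ≈ 1.5700%

step 1 [0.5y] bond c/2=31/800: DF=(318273/320000 − 31/800·(0))/(1+31/800) = 383/400 ≈ 0.957500
step 2 [1y] swap r/2=182/6343: DF=(1 − 182/6343·(0.957500))/(1+182/6343) = 4727/5000 ≈ 0.945400
step 3 [1.5y] swap r/2=573/28456: DF=(1 − 573/28456·(0.957500+0.945400))/(1+573/28456) = 9427/10000 ≈ 0.942700
step 4 [2y] bond c/2=17/800: DF=(8115349/8000000 − 17/800·(0.957500+0.945400+0.942700))/(1+17/800) = 9341/10000 ≈ 0.934100
step 5 [2.5y] swap r/2=742/47055: DF=(1 − 742/47055·(0.957500+0.945400+0.942700+0.934100))/(1+742/47055) = 4629/5000 ≈ 0.925800
step 6 [3y] swap r/2=792/56263: DF=(1 − 792/56263·(0.957500+0.945400+0.942700+0.934100+0.925800))/(1+792/56263) = 1151/1250 ≈ 0.920800
step 7 [3.5y] bond c/2=1/80: DF=(78259/80000 − 1/80·(0.957500+0.945400+0.942700+0.934100+0.925800+0.920800))/(1+1/80) = 8967/10000 ≈ 0.896700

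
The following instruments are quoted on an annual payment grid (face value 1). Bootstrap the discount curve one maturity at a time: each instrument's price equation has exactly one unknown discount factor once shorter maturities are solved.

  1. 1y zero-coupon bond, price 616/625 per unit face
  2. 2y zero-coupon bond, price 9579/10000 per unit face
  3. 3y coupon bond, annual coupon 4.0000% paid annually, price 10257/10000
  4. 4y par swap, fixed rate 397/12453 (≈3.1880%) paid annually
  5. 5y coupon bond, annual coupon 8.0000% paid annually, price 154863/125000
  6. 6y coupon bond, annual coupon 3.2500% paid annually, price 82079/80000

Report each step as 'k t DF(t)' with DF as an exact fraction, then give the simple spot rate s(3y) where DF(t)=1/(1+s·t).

step 1 [1y] zero: DF = P = 616/625 ≈ 0.985600
step 2 [2y] zero: DF = P = 9579/10000 ≈ 0.957900
step 3 [3y] bond c/1=1/25: DF=(10257/10000 − 1/25·(0.985600+0.957900))/(1+1/25) = 1823/2000 ≈ 0.911500
step 4 [4y] swap r/1=397/12453: DF=(1 − 397/12453·(0.985600+0.957900+0.911500))/(1+397/12453) = 8809/10000 ≈ 0.880900
step 5 [5y] bond c/1=2/25: DF=(154863/125000 − 2/25·(0.985600+0.957900+0.911500+0.880900))/(1+2/25) = 544/625 ≈ 0.870400
step 6 [6y] bond c/1=13/400: DF=(82079/80000 − 13/400·(0.985600+0.957900+0.911500+0.880900+0.870400))/(1+13/400) = 8487/10000 ≈ 0.848700

1 1 616/625
2 2 9579/10000
3 3 1823/2000
4 4 8809/10000
5 5 544/625
6 6 8487/10000
s(3y) = (1/(1823/2000) − 1)/(3) = 59/1823 ≈ 3.2364%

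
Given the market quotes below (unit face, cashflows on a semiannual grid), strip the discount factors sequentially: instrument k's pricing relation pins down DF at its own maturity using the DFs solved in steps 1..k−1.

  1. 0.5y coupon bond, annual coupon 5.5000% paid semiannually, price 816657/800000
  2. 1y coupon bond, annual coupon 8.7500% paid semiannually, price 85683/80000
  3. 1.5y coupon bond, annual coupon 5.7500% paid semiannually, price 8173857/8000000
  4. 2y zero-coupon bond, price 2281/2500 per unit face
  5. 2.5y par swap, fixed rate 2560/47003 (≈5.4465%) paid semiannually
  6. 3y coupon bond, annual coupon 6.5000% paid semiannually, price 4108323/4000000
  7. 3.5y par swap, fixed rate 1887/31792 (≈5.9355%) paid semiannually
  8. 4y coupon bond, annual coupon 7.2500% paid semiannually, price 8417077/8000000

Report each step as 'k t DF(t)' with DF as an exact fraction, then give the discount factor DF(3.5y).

step 1 [0.5y] bond c/2=11/400: DF=(816657/800000 − 11/400·(0))/(1+11/400) = 1987/2000 ≈ 0.993500
step 2 [1y] bond c/2=7/160: DF=(85683/80000 − 7/160·(0.993500))/(1+7/160) = 1969/2000 ≈ 0.984500
step 3 [1.5y] bond c/2=23/800: DF=(8173857/8000000 − 23/800·(0.993500+0.984500))/(1+23/800) = 9379/10000 ≈ 0.937900
step 4 [2y] zero: DF = P = 2281/2500 ≈ 0.912400
step 5 [2.5y] swap r/2=1280/47003: DF=(1 − 1280/47003·(0.993500+0.984500+0.937900+0.912400))/(1+1280/47003) = 109/125 ≈ 0.872000
step 6 [3y] bond c/2=13/400: DF=(4108323/4000000 − 13/400·(0.993500+0.984500+0.937900+0.912400+0.872000))/(1+13/400) = 2117/2500 ≈ 0.846800
step 7 [3.5y] swap r/2=1887/63584: DF=(1 − 1887/63584·(0.993500+0.984500+0.937900+0.912400+0.872000+0.846800))/(1+1887/63584) = 8113/10000 ≈ 0.811300
step 8 [4y] bond c/2=29/800: DF=(8417077/8000000 − 29/800·(0.993500+0.984500+0.937900+0.912400+0.872000+0.846800+0.811300))/(1+29/800) = 7929/10000 ≈ 0.792900

1 1/2 1987/2000
2 1 1969/2000
3 3/2 9379/10000
4 2 2281/2500
5 5/2 109/125
6 3 2117/2500
7 7/2 8113/10000
8 4 7929/10000
DF(3.5y) = 8113/10000 ≈ 0.811300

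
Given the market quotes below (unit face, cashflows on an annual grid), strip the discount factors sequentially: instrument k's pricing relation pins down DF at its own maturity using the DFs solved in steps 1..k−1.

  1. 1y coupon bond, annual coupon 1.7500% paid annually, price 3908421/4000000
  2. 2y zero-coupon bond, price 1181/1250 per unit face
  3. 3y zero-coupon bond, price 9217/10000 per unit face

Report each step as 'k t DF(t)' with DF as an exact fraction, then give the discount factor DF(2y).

1 1 9603/10000
2 2 1181/1250
3 3 9217/10000
DF(2y) = 1181/1250 ≈ 0.944800

step 1 [1y] bond c/1=7/400: DF=(3908421/4000000 − 7/400·(0))/(1+7/400) = 9603/10000 ≈ 0.960300
step 2 [2y] zero: DF = P = 1181/1250 ≈ 0.944800
step 3 [3y] zero: DF = P = 9217/10000 ≈ 0.921700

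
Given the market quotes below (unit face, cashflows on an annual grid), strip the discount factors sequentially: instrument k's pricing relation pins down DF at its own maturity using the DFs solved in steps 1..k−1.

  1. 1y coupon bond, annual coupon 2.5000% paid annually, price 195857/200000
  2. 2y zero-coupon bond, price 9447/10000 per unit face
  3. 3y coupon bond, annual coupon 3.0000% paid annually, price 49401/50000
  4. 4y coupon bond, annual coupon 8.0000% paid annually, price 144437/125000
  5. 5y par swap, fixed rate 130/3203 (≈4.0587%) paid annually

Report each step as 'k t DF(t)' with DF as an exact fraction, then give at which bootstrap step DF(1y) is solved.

1 1 4777/5000
2 2 9447/10000
3 3 9039/10000
4 4 4311/5000
5 5 409/500
DF(1y) is solved at step 1

step 1 [1y] bond c/1=1/40: DF=(195857/200000 − 1/40·(0))/(1+1/40) = 4777/5000 ≈ 0.955400
step 2 [2y] zero: DF = P = 9447/10000 ≈ 0.944700
step 3 [3y] bond c/1=3/100: DF=(49401/50000 − 3/100·(0.955400+0.944700))/(1+3/100) = 9039/10000 ≈ 0.903900
step 4 [4y] bond c/1=2/25: DF=(144437/125000 − 2/25·(0.955400+0.944700+0.903900))/(1+2/25) = 4311/5000 ≈ 0.862200
step 5 [5y] swap r/1=130/3203: DF=(1 − 130/3203·(0.955400+0.944700+0.903900+0.862200))/(1+130/3203) = 409/500 ≈ 0.818000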